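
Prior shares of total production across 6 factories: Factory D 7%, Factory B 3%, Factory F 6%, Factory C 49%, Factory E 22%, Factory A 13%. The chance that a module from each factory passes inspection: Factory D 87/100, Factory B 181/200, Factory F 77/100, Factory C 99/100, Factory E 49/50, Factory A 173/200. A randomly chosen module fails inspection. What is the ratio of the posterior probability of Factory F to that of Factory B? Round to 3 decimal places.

Taking complements, P(nonconforming | each) = Factory D 0.13, Factory B 0.095, Factory F 0.23, Factory C 0.01, Factory E 0.02, Factory A 0.135.
By Bayes' rule, posterior ∝ prior × likelihood:
  Factory D: 0.07 × 0.13 = 0.0091
  Factory B: 0.03 × 0.095 = 0.00285
  Factory F: 0.06 × 0.23 = 0.0138
  Factory C: 0.49 × 0.01 = 0.0049
  Factory E: 0.22 × 0.02 = 0.0044
  Factory A: 0.13 × 0.135 = 0.01755
Normalizing constant = 0.0526.
The ratio is 0.0138 / 0.00285 (the normalizer cancels) = 4.842.

4.842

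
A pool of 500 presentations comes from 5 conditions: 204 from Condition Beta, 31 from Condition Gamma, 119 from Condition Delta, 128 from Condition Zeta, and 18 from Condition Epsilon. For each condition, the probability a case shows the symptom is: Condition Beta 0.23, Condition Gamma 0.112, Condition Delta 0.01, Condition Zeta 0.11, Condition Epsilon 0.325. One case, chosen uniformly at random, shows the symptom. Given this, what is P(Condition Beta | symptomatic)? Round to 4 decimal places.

0.6561

By Bayes' rule, posterior ∝ prior × likelihood:
  Condition Beta: 0.408 × 0.23 = 0.09384
  Condition Gamma: 0.062 × 0.112 = 0.006944
  Condition Delta: 0.238 × 0.01 = 0.00238
  Condition Zeta: 0.256 × 0.11 = 0.02816
  Condition Epsilon: 0.036 × 0.325 = 0.0117
Normalizing constant = 0.143024.
P(Condition Beta | evidence) = 0.09384 / 0.143024 ≈ 0.6561.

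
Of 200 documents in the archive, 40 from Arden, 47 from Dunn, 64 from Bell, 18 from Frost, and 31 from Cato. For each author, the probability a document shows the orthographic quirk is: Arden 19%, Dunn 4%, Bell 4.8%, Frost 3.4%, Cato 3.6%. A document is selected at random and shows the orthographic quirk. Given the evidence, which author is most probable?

Arden

Prior × likelihood for each hypothesis:
  Arden: 0.2 × 0.19 = 0.038
  Dunn: 0.235 × 0.04 = 0.0094
  Bell: 0.32 × 0.048 = 0.01536
  Frost: 0.09 × 0.034 = 0.00306
  Cato: 0.155 × 0.036 = 0.00558
Normalizing constant = 0.0714.
Largest term belongs to Arden, so Arden is most probable.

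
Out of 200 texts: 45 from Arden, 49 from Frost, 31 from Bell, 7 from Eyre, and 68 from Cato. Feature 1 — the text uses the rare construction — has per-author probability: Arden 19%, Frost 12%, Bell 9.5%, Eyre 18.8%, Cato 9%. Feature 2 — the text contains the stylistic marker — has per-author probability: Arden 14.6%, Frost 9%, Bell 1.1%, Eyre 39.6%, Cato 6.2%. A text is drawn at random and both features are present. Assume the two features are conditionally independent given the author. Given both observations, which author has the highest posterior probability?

Compute prior × likelihood for every hypothesis:
  Arden: 0.225 × 0.19 × 0.146 = 0.0062415
  Frost: 0.245 × 0.12 × 0.09 = 0.002646
  Bell: 0.155 × 0.095 × 0.011 = 0.000161975
  Eyre: 0.035 × 0.188 × 0.396 = 0.00260568
  Cato: 0.34 × 0.09 × 0.062 = 0.0018972
Total = 0.013552355.
Largest term belongs to Arden, so Arden is most probable.

Arden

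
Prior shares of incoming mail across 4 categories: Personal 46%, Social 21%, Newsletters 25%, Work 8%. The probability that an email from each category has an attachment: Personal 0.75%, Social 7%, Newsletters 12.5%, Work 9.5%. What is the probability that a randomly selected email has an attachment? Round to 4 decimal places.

0.0570

Compute prior × likelihood for every hypothesis:
  Personal: 0.46 × 0.0075 = 0.00345
  Social: 0.21 × 0.07 = 0.0147
  Newsletters: 0.25 × 0.125 = 0.03125
  Work: 0.08 × 0.095 = 0.0076
P(attachment) = 0.00345 + 0.0147 + 0.03125 + 0.0076 = 0.057 → 0.0570.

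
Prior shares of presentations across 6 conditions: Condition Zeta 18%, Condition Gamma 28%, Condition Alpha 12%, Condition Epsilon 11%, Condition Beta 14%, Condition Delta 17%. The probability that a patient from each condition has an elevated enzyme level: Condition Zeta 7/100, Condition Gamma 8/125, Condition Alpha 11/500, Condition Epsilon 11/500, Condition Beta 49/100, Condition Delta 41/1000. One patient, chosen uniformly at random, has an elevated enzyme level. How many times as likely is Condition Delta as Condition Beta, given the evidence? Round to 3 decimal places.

0.102

Compute prior × likelihood for every hypothesis:
  Condition Zeta: 0.18 × 0.07 = 0.0126
  Condition Gamma: 0.28 × 0.064 = 0.01792
  Condition Alpha: 0.12 × 0.022 = 0.00264
  Condition Epsilon: 0.11 × 0.022 = 0.00242
  Condition Beta: 0.14 × 0.49 = 0.0686
  Condition Delta: 0.17 × 0.041 = 0.00697
Sum = 0.11115.
The ratio is 0.00697 / 0.0686 (the normalizer cancels) = 0.102.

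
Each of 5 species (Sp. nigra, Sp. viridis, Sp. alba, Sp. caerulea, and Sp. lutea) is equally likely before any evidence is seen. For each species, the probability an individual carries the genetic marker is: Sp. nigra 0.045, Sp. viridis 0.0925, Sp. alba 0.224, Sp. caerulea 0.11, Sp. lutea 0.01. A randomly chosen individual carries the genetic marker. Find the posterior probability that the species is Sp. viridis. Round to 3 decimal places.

0.192

Since the prior is uniform, the posterior is proportional to the likelihood:
  Sp. nigra: 0.045
  Sp. viridis: 0.0925
  Sp. alba: 0.224
  Sp. caerulea: 0.11
  Sp. lutea: 0.01
Total = 0.4815.
P(Sp. viridis | evidence) = 0.0925 / 0.4815 ≈ 0.192.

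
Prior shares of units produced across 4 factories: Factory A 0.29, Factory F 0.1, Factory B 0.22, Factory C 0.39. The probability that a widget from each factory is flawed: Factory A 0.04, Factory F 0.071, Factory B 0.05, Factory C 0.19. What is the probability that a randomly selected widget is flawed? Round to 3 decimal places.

0.104

Prior × likelihood for each hypothesis:
  Factory A: 0.29 × 0.04 = 0.0116
  Factory F: 0.1 × 0.071 = 0.0071
  Factory B: 0.22 × 0.05 = 0.011
  Factory C: 0.39 × 0.19 = 0.0741
P(flawed) = 0.0116 + 0.0071 + 0.011 + 0.0741 = 0.1038 → 0.104.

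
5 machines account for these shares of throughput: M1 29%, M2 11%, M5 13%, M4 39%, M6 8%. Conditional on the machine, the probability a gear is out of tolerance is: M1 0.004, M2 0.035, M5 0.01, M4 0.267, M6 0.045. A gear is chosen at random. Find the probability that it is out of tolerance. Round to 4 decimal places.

0.1140

Compute prior × likelihood for every hypothesis:
  M1: 0.29 × 0.004 = 0.00116
  M2: 0.11 × 0.035 = 0.00385
  M5: 0.13 × 0.01 = 0.0013
  M4: 0.39 × 0.267 = 0.10413
  M6: 0.08 × 0.045 = 0.0036
P(oversize) = 0.00116 + 0.00385 + 0.0013 + 0.10413 + 0.0036 = 0.11404 → 0.1140.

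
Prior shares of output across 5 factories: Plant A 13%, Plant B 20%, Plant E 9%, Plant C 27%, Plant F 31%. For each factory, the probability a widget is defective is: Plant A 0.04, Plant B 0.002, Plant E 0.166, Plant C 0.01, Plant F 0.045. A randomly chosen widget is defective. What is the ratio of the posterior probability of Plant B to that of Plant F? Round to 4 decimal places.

By Bayes' rule, posterior ∝ prior × likelihood:
  Plant A: 0.13 × 0.04 = 0.0052
  Plant B: 0.2 × 0.002 = 0.0004
  Plant E: 0.09 × 0.166 = 0.01494
  Plant C: 0.27 × 0.01 = 0.0027
  Plant F: 0.31 × 0.045 = 0.01395
Normalizing constant = 0.03719.
The ratio is 0.0004 / 0.01395 (the normalizer cancels) = 0.0287.

0.0287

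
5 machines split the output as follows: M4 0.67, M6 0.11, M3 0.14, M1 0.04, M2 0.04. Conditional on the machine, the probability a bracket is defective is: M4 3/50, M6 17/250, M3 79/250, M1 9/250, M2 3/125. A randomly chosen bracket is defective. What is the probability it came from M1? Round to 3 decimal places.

0.015

Unnormalized posteriors (prior × likelihood):
  M4: 0.67 × 0.06 = 0.0402
  M6: 0.11 × 0.068 = 0.00748
  M3: 0.14 × 0.316 = 0.04424
  M1: 0.04 × 0.036 = 0.00144
  M2: 0.04 × 0.024 = 0.00096
Sum = 0.09432.
P(M1 | evidence) = 0.00144 / 0.09432 ≈ 0.015.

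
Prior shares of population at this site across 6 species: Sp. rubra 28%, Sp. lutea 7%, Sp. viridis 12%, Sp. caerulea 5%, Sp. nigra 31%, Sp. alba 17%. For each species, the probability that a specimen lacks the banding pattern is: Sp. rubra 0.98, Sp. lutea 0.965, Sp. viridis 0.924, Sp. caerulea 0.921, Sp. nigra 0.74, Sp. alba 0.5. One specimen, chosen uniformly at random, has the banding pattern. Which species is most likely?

Taking complements, P(banded | each) = Sp. rubra 0.02, Sp. lutea 0.035, Sp. viridis 0.076, Sp. caerulea 0.079, Sp. nigra 0.26, Sp. alba 0.5.
Compute prior × likelihood for every hypothesis:
  Sp. rubra: 0.28 × 0.02 = 0.0056
  Sp. lutea: 0.07 × 0.035 = 0.00245
  Sp. viridis: 0.12 × 0.076 = 0.00912
  Sp. caerulea: 0.05 × 0.079 = 0.00395
  Sp. nigra: 0.31 × 0.26 = 0.0806
  Sp. alba: 0.17 × 0.5 = 0.085
Total = 0.18672.
Largest term belongs to Sp. alba, so Sp. alba is most probable.

Sp. alba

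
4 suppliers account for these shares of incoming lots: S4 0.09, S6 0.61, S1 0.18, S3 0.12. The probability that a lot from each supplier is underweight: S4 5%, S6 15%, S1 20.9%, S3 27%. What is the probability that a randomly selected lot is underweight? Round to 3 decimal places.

Compute prior × likelihood for every hypothesis:
  S4: 0.09 × 0.05 = 0.0045
  S6: 0.61 × 0.15 = 0.0915
  S1: 0.18 × 0.209 = 0.03762
  S3: 0.12 × 0.27 = 0.0324
P(underweight) = 0.0045 + 0.0915 + 0.03762 + 0.0324 = 0.16602 → 0.166.

0.166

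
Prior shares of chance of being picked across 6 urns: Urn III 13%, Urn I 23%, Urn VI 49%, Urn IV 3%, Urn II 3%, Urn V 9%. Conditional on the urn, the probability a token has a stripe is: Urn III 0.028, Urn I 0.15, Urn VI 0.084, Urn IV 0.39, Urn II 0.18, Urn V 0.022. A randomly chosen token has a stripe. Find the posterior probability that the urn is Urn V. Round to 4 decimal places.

Prior × likelihood for each hypothesis:
  Urn III: 0.13 × 0.028 = 0.00364
  Urn I: 0.23 × 0.15 = 0.0345
  Urn VI: 0.49 × 0.084 = 0.04116
  Urn IV: 0.03 × 0.39 = 0.0117
  Urn II: 0.03 × 0.18 = 0.0054
  Urn V: 0.09 × 0.022 = 0.00198
Normalizing constant = 0.09838.
P(Urn V | evidence) = 0.00198 / 0.09838 ≈ 0.0201.

0.0201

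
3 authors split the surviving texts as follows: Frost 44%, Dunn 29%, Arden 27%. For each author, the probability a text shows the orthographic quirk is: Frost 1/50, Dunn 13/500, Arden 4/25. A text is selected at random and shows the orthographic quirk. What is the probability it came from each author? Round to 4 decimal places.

Frost 0.1478, Dunn 0.1266, Arden 0.7256

Compute prior × likelihood for every hypothesis:
  Frost: 0.44 × 0.02 = 0.0088
  Dunn: 0.29 × 0.026 = 0.00754
  Arden: 0.27 × 0.16 = 0.0432
Total = 0.05954.
P(Frost | quirk) = 0.0088/0.05954 ≈ 0.1478
P(Dunn | quirk) = 0.00754/0.05954 ≈ 0.1266
P(Arden | quirk) = 0.0432/0.05954 ≈ 0.7256
(Check: 0.1478+0.1266+0.7256 = 1.0000.)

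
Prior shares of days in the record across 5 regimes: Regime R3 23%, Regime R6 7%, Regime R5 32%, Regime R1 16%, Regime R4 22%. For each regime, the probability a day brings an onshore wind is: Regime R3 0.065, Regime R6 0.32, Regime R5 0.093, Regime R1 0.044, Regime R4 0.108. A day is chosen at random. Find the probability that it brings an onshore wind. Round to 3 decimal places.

0.098

Prior × likelihood for each hypothesis:
  Regime R3: 0.23 × 0.065 = 0.01495
  Regime R6: 0.07 × 0.32 = 0.0224
  Regime R5: 0.32 × 0.093 = 0.02976
  Regime R1: 0.16 × 0.044 = 0.00704
  Regime R4: 0.22 × 0.108 = 0.02376
P(onshore) = 0.01495 + 0.0224 + 0.02976 + 0.00704 + 0.02376 = 0.09791 → 0.098.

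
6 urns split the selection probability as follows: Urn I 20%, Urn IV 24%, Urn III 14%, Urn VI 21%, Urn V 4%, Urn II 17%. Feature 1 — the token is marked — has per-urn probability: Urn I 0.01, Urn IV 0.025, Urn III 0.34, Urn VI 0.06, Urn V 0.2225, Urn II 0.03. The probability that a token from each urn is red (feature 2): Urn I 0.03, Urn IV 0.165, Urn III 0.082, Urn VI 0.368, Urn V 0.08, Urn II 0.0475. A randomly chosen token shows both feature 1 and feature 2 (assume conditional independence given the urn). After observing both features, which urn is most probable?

Compute prior × likelihood for every hypothesis:
  Urn I: 0.2 × 0.01 × 0.03 = 0.00006
  Urn IV: 0.24 × 0.025 × 0.165 = 0.00099
  Urn III: 0.14 × 0.34 × 0.082 = 0.0039032
  Urn VI: 0.21 × 0.06 × 0.368 = 0.0046368
  Urn V: 0.04 × 0.2225 × 0.08 = 0.000712
  Urn II: 0.17 × 0.03 × 0.0475 = 0.00024225
Total = 0.01054425.
Largest term belongs to Urn VI, so Urn VI is most probable.

Urn VI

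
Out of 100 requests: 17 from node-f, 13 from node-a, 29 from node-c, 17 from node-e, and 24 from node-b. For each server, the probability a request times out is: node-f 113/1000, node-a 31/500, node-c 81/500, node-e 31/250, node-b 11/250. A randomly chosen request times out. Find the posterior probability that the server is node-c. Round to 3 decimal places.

0.444

Unnormalized posteriors (prior × likelihood):
  node-f: 0.17 × 0.113 = 0.01921
  node-a: 0.13 × 0.062 = 0.00806
  node-c: 0.29 × 0.162 = 0.04698
  node-e: 0.17 × 0.124 = 0.02108
  node-b: 0.24 × 0.044 = 0.01056
Sum = 0.10589.
P(node-c | evidence) = 0.04698 / 0.10589 ≈ 0.444.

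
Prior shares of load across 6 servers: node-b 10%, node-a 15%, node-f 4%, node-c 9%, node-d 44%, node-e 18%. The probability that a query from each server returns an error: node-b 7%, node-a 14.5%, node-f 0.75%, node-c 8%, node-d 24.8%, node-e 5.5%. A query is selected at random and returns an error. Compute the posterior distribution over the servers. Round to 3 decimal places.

node-b 0.045, node-a 0.140, node-f 0.002, node-c 0.046, node-d 0.703, node-e 0.064

Prior × likelihood for each hypothesis:
  node-b: 0.1 × 0.07 = 0.007
  node-a: 0.15 × 0.145 = 0.02175
  node-f: 0.04 × 0.0075 = 0.0003
  node-c: 0.09 × 0.08 = 0.0072
  node-d: 0.44 × 0.248 = 0.10912
  node-e: 0.18 × 0.055 = 0.0099
Normalizing constant = 0.15527.
P(node-b | error) = 0.007/0.15527 ≈ 0.045
P(node-a | error) = 0.02175/0.15527 ≈ 0.140
P(node-f | error) = 0.0003/0.15527 ≈ 0.002
P(node-c | error) = 0.0072/0.15527 ≈ 0.046
P(node-d | error) = 0.10912/0.15527 ≈ 0.703
P(node-e | error) = 0.0099/0.15527 ≈ 0.064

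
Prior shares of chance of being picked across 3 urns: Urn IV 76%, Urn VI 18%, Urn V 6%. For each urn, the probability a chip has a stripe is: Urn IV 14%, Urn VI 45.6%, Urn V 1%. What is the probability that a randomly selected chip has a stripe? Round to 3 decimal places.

0.189

Compute prior × likelihood for every hypothesis:
  Urn IV: 0.76 × 0.14 = 0.1064
  Urn VI: 0.18 × 0.456 = 0.08208
  Urn V: 0.06 × 0.01 = 0.0006
P(striped) = 0.1064 + 0.08208 + 0.0006 = 0.18908 → 0.189.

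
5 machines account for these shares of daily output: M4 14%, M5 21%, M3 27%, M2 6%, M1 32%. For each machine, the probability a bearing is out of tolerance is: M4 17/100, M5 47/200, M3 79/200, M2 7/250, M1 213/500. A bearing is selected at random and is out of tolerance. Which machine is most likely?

Compute prior × likelihood for every hypothesis:
  M4: 0.14 × 0.17 = 0.0238
  M5: 0.21 × 0.235 = 0.04935
  M3: 0.27 × 0.395 = 0.10665
  M2: 0.06 × 0.028 = 0.00168
  M1: 0.32 × 0.426 = 0.13632
Total = 0.3178.
Largest term belongs to M1, so M1 is most probable.

M1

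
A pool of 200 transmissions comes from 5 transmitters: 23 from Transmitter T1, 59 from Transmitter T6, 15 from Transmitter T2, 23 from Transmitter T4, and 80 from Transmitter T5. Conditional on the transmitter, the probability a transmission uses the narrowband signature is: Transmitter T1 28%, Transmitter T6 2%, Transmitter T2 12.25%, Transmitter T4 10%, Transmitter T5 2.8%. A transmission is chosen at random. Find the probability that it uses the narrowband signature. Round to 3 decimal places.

By Bayes' rule, posterior ∝ prior × likelihood:
  Transmitter T1: 0.115 × 0.28 = 0.0322
  Transmitter T6: 0.295 × 0.02 = 0.0059
  Transmitter T2: 0.075 × 0.1225 = 0.0091875
  Transmitter T4: 0.115 × 0.1 = 0.0115
  Transmitter T5: 0.4 × 0.028 = 0.0112
P(narrowband) = 0.0322 + 0.0059 + 0.0091875 + 0.0115 + 0.0112 = 0.0699875 → 0.070.

0.070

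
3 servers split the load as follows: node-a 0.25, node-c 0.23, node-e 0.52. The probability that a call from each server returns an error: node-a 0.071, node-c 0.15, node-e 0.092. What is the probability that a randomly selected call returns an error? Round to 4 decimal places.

0.1001

By Bayes' rule, posterior ∝ prior × likelihood:
  node-a: 0.25 × 0.071 = 0.01775
  node-c: 0.23 × 0.15 = 0.0345
  node-e: 0.52 × 0.092 = 0.04784
P(error) = 0.01775 + 0.0345 + 0.04784 = 0.10009 → 0.1001.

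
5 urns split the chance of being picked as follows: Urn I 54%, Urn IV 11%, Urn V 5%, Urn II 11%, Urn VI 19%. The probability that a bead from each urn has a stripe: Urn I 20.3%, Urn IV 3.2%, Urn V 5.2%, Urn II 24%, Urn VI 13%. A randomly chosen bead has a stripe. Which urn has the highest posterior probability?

Urn I

Unnormalized posteriors (prior × likelihood):
  Urn I: 0.54 × 0.203 = 0.10962
  Urn IV: 0.11 × 0.032 = 0.00352
  Urn V: 0.05 × 0.052 = 0.0026
  Urn II: 0.11 × 0.24 = 0.0264
  Urn VI: 0.19 × 0.13 = 0.0247
Total = 0.16684.
Largest term belongs to Urn I, so Urn I is most probable.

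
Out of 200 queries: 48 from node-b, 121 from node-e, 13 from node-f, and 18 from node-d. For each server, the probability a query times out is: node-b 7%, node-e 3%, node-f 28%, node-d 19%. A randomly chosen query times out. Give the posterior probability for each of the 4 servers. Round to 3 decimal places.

Prior × likelihood for each hypothesis:
  node-b: 0.24 × 0.07 = 0.0168
  node-e: 0.605 × 0.03 = 0.01815
  node-f: 0.065 × 0.28 = 0.0182
  node-d: 0.09 × 0.19 = 0.0171
Total = 0.07025.
P(node-b | timeout) = 0.0168/0.07025 ≈ 0.239
P(node-e | timeout) = 0.01815/0.07025 ≈ 0.258
P(node-f | timeout) = 0.0182/0.07025 ≈ 0.259
P(node-d | timeout) = 0.0171/0.07025 ≈ 0.243

node-b 0.239, node-e 0.258, node-f 0.259, node-d 0.243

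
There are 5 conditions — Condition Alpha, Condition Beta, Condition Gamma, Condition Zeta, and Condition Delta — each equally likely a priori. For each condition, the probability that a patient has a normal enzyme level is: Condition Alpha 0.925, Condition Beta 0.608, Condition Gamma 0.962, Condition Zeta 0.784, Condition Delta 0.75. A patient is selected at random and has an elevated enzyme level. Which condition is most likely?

Condition Beta

Taking complements, P(elevated | each) = Condition Alpha 0.075, Condition Beta 0.392, Condition Gamma 0.038, Condition Zeta 0.216, Condition Delta 0.25.
Since the prior is uniform, the posterior is proportional to the likelihood:
  Condition Alpha: 0.075
  Condition Beta: 0.392
  Condition Gamma: 0.038
  Condition Zeta: 0.216
  Condition Delta: 0.25
Sum = 0.971.
Largest term belongs to Condition Beta, so Condition Beta is most probable.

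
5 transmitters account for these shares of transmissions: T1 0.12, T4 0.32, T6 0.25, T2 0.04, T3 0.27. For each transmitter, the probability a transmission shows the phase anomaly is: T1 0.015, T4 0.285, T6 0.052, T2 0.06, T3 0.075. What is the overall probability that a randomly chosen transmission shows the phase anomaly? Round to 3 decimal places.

Prior × likelihood for each hypothesis:
  T1: 0.12 × 0.015 = 0.0018
  T4: 0.32 × 0.285 = 0.0912
  T6: 0.25 × 0.052 = 0.013
  T2: 0.04 × 0.06 = 0.0024
  T3: 0.27 × 0.075 = 0.02025
P(anomaly) = 0.0018 + 0.0912 + 0.013 + 0.0024 + 0.02025 = 0.12865 → 0.129.

0.129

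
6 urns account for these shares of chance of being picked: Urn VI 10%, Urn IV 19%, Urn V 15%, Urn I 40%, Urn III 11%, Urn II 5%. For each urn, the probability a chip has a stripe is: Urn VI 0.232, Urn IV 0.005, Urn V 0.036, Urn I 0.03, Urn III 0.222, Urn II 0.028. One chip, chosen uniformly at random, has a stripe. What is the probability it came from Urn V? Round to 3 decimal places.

0.080

By Bayes' rule, posterior ∝ prior × likelihood:
  Urn VI: 0.1 × 0.232 = 0.0232
  Urn IV: 0.19 × 0.005 = 0.00095
  Urn V: 0.15 × 0.036 = 0.0054
  Urn I: 0.4 × 0.03 = 0.012
  Urn III: 0.11 × 0.222 = 0.02442
  Urn II: 0.05 × 0.028 = 0.0014
Normalizing constant = 0.06737.
P(Urn V | evidence) = 0.0054 / 0.06737 ≈ 0.080.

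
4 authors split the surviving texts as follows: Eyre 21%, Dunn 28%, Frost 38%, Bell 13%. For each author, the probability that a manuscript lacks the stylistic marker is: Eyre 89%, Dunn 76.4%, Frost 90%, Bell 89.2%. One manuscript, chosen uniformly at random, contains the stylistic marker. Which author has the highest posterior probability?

Dunn

Taking complements, P(marker | each) = Eyre 0.11, Dunn 0.236, Frost 0.1, Bell 0.108.
Unnormalized posteriors (prior × likelihood):
  Eyre: 0.21 × 0.11 = 0.0231
  Dunn: 0.28 × 0.236 = 0.06608
  Frost: 0.38 × 0.1 = 0.038
  Bell: 0.13 × 0.108 = 0.01404
Normalizing constant = 0.14122.
Largest term belongs to Dunn, so Dunn is most probable.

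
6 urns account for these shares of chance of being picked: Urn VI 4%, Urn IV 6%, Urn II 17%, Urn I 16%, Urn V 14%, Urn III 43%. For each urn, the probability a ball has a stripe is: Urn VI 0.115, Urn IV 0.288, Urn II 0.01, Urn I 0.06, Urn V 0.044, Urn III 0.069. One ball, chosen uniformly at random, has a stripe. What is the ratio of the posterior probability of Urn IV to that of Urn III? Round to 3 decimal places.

0.582

By Bayes' rule, posterior ∝ prior × likelihood:
  Urn VI: 0.04 × 0.115 = 0.0046
  Urn IV: 0.06 × 0.288 = 0.01728
  Urn II: 0.17 × 0.01 = 0.0017
  Urn I: 0.16 × 0.06 = 0.0096
  Urn V: 0.14 × 0.044 = 0.00616
  Urn III: 0.43 × 0.069 = 0.02967
Sum = 0.06901.
The ratio is 0.01728 / 0.02967 (the normalizer cancels) = 0.582.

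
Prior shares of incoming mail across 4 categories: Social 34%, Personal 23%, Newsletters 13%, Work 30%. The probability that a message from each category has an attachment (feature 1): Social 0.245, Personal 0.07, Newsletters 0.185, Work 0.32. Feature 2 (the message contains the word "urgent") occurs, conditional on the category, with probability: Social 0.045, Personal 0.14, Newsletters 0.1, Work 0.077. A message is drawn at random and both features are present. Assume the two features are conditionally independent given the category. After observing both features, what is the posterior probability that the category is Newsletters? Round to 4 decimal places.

Compute prior × likelihood for every hypothesis:
  Social: 0.34 × 0.245 × 0.045 = 0.0037485
  Personal: 0.23 × 0.07 × 0.14 = 0.002254
  Newsletters: 0.13 × 0.185 × 0.1 = 0.002405
  Work: 0.3 × 0.32 × 0.077 = 0.007392
Total = 0.0157995.
P(Newsletters | evidence) = 0.002405 / 0.0157995 ≈ 0.1522.

0.1522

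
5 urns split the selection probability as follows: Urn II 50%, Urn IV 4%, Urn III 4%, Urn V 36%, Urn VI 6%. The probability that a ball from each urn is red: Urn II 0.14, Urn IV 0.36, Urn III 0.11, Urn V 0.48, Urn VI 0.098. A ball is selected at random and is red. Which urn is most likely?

Prior × likelihood for each hypothesis:
  Urn II: 0.5 × 0.14 = 0.07
  Urn IV: 0.04 × 0.36 = 0.0144
  Urn III: 0.04 × 0.11 = 0.0044
  Urn V: 0.36 × 0.48 = 0.1728
  Urn VI: 0.06 × 0.098 = 0.00588
Total = 0.26748.
Largest term belongs to Urn V, so Urn V is most probable.

Urn V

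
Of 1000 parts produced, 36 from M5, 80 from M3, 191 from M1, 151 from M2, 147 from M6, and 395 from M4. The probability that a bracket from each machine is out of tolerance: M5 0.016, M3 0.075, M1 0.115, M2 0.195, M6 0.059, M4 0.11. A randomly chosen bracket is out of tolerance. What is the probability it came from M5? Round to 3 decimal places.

Unnormalized posteriors (prior × likelihood):
  M5: 0.036 × 0.016 = 0.000576
  M3: 0.08 × 0.075 = 0.006
  M1: 0.191 × 0.115 = 0.021965
  M2: 0.151 × 0.195 = 0.029445
  M6: 0.147 × 0.059 = 0.008673
  M4: 0.395 × 0.11 = 0.04345
Total = 0.110109.
P(M5 | evidence) = 0.000576 / 0.110109 ≈ 0.005.

0.005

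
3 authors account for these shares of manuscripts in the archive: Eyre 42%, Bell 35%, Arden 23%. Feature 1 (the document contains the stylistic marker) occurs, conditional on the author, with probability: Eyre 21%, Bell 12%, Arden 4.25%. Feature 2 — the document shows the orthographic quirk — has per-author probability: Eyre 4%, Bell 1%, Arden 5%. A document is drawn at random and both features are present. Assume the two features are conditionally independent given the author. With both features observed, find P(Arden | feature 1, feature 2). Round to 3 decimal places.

0.110

Unnormalized posteriors (prior × likelihood):
  Eyre: 0.42 × 0.21 × 0.04 = 0.003528
  Bell: 0.35 × 0.12 × 0.01 = 0.00042
  Arden: 0.23 × 0.0425 × 0.05 = 0.00048875
Normalizing constant = 0.00443675.
P(Arden | evidence) = 0.00048875 / 0.00443675 ≈ 0.110.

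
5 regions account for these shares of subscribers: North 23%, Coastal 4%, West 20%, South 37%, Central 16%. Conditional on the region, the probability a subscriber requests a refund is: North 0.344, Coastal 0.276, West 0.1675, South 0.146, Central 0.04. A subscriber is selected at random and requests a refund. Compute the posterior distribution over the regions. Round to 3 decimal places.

By Bayes' rule, posterior ∝ prior × likelihood:
  North: 0.23 × 0.344 = 0.07912
  Coastal: 0.04 × 0.276 = 0.01104
  West: 0.2 × 0.1675 = 0.0335
  South: 0.37 × 0.146 = 0.05402
  Central: 0.16 × 0.04 = 0.0064
Normalizing constant = 0.18408.
P(North | refund) = 0.07912/0.18408 ≈ 0.430
P(Coastal | refund) = 0.01104/0.18408 ≈ 0.060
P(West | refund) = 0.0335/0.18408 ≈ 0.182
P(South | refund) = 0.05402/0.18408 ≈ 0.293
P(Central | refund) = 0.0064/0.18408 ≈ 0.035

North 0.430, Coastal 0.060, West 0.182, South 0.293, Central 0.035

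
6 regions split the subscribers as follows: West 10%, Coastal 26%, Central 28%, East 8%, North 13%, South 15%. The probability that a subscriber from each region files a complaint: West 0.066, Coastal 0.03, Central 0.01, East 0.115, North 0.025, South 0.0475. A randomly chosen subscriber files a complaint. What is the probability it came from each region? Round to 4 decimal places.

Compute prior × likelihood for every hypothesis:
  West: 0.1 × 0.066 = 0.0066
  Coastal: 0.26 × 0.03 = 0.0078
  Central: 0.28 × 0.01 = 0.0028
  East: 0.08 × 0.115 = 0.0092
  North: 0.13 × 0.025 = 0.00325
  South: 0.15 × 0.0475 = 0.007125
Sum = 0.036775.
P(West | complaint) = 0.0066/0.036775 ≈ 0.1795
P(Coastal | complaint) = 0.0078/0.036775 ≈ 0.2121
P(Central | complaint) = 0.0028/0.036775 ≈ 0.0761
P(East | complaint) = 0.0092/0.036775 ≈ 0.2502
P(North | complaint) = 0.00325/0.036775 ≈ 0.0884
P(South | complaint) = 0.007125/0.036775 ≈ 0.1937

West 0.1795, Coastal 0.2121, Central 0.0761, East 0.2502, North 0.0884, South 0.1937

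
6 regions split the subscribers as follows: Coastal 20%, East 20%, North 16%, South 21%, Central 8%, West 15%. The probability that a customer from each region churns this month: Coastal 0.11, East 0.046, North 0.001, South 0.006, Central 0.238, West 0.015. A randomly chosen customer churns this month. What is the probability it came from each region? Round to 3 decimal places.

By Bayes' rule, posterior ∝ prior × likelihood:
  Coastal: 0.2 × 0.11 = 0.022
  East: 0.2 × 0.046 = 0.0092
  North: 0.16 × 0.001 = 0.00016
  South: 0.21 × 0.006 = 0.00126
  Central: 0.08 × 0.238 = 0.01904
  West: 0.15 × 0.015 = 0.00225
Total = 0.05391.
P(Coastal | churn) = 0.022/0.05391 ≈ 0.408
P(East | churn) = 0.0092/0.05391 ≈ 0.171
P(North | churn) = 0.00016/0.05391 ≈ 0.003
P(South | churn) = 0.00126/0.05391 ≈ 0.023
P(Central | churn) = 0.01904/0.05391 ≈ 0.353
P(West | churn) = 0.00225/0.05391 ≈ 0.042

Coastal 0.408, East 0.171, North 0.003, South 0.023, Central 0.353, West 0.042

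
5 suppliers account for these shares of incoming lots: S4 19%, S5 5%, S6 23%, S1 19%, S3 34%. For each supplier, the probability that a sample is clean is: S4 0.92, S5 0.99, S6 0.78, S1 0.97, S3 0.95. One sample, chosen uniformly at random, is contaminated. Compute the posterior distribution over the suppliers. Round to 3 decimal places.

S4 0.171, S5 0.006, S6 0.569, S1 0.064, S3 0.191

Taking complements, P(contaminated | each) = S4 0.08, S5 0.01, S6 0.22, S1 0.03, S3 0.05.
Prior × likelihood for each hypothesis:
  S4: 0.19 × 0.08 = 0.0152
  S5: 0.05 × 0.01 = 0.0005
  S6: 0.23 × 0.22 = 0.0506
  S1: 0.19 × 0.03 = 0.0057
  S3: 0.34 × 0.05 = 0.017
Normalizing constant = 0.089.
P(S4 | contaminated) = 0.0152/0.089 ≈ 0.171
P(S5 | contaminated) = 0.0005/0.089 ≈ 0.006
P(S6 | contaminated) = 0.0506/0.089 ≈ 0.569
P(S1 | contaminated) = 0.0057/0.089 ≈ 0.064
P(S3 | contaminated) = 0.017/0.089 ≈ 0.191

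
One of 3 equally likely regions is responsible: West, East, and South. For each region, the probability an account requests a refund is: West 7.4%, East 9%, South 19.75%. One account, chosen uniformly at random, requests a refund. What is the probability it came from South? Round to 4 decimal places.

With a uniform prior (1/3 each), posterior ∝ likelihood:
  West: 0.074
  East: 0.09
  South: 0.1975
Normalizing constant = 0.3615.
P(South | evidence) = 0.1975 / 0.3615 ≈ 0.5463.

0.5463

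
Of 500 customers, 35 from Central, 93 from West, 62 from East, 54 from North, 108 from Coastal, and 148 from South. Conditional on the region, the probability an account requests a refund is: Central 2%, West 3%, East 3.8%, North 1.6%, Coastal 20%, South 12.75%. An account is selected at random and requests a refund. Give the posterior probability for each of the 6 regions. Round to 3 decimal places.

Central 0.015, West 0.059, East 0.050, North 0.018, Coastal 0.458, South 0.400

Unnormalized posteriors (prior × likelihood):
  Central: 0.07 × 0.02 = 0.0014
  West: 0.186 × 0.03 = 0.00558
  East: 0.124 × 0.038 = 0.004712
  North: 0.108 × 0.016 = 0.001728
  Coastal: 0.216 × 0.2 = 0.0432
  South: 0.296 × 0.1275 = 0.03774
Sum = 0.09436.
P(Central | refund) = 0.0014/0.09436 ≈ 0.015
P(West | refund) = 0.00558/0.09436 ≈ 0.059
P(East | refund) = 0.004712/0.09436 ≈ 0.050
P(North | refund) = 0.001728/0.09436 ≈ 0.018
P(Coastal | refund) = 0.0432/0.09436 ≈ 0.458
P(South | refund) = 0.03774/0.09436 ≈ 0.400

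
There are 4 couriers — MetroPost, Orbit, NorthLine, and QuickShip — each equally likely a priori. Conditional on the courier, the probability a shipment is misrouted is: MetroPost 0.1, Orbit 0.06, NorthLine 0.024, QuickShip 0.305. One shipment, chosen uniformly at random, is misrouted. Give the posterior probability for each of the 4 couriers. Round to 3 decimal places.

MetroPost 0.204, Orbit 0.123, NorthLine 0.049, QuickShip 0.624

Since the prior is uniform, the posterior is proportional to the likelihood:
  MetroPost: 0.1
  Orbit: 0.06
  NorthLine: 0.024
  QuickShip: 0.305
Total = 0.489.
P(MetroPost | misrouted) = 0.1/0.489 ≈ 0.204
P(Orbit | misrouted) = 0.06/0.489 ≈ 0.123
P(NorthLine | misrouted) = 0.024/0.489 ≈ 0.049
P(QuickShip | misrouted) = 0.305/0.489 ≈ 0.624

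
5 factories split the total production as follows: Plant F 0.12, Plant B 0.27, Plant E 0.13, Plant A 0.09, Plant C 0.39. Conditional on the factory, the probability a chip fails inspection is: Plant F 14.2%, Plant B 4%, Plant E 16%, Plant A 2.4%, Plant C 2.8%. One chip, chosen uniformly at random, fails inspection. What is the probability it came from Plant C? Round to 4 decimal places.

Unnormalized posteriors (prior × likelihood):
  Plant F: 0.12 × 0.142 = 0.01704
  Plant B: 0.27 × 0.04 = 0.0108
  Plant E: 0.13 × 0.16 = 0.0208
  Plant A: 0.09 × 0.024 = 0.00216
  Plant C: 0.39 × 0.028 = 0.01092
Sum = 0.06172.
P(Plant C | evidence) = 0.01092 / 0.06172 ≈ 0.1769.

0.1769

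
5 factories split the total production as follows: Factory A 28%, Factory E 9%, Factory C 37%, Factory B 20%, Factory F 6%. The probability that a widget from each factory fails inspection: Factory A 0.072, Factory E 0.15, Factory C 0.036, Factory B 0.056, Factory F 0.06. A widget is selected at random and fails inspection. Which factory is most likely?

Factory A

Unnormalized posteriors (prior × likelihood):
  Factory A: 0.28 × 0.072 = 0.02016
  Factory E: 0.09 × 0.15 = 0.0135
  Factory C: 0.37 × 0.036 = 0.01332
  Factory B: 0.2 × 0.056 = 0.0112
  Factory F: 0.06 × 0.06 = 0.0036
Sum = 0.06178.
Largest term belongs to Factory A, so Factory A is most probable.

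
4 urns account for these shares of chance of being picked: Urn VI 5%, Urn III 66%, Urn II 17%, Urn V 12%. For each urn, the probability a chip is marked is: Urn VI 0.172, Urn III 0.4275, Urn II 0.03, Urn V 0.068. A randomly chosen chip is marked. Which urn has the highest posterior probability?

Urn III

Prior × likelihood for each hypothesis:
  Urn VI: 0.05 × 0.172 = 0.0086
  Urn III: 0.66 × 0.4275 = 0.28215
  Urn II: 0.17 × 0.03 = 0.0051
  Urn V: 0.12 × 0.068 = 0.00816
Sum = 0.30401.
Largest term belongs to Urn III, so Urn III is most probable.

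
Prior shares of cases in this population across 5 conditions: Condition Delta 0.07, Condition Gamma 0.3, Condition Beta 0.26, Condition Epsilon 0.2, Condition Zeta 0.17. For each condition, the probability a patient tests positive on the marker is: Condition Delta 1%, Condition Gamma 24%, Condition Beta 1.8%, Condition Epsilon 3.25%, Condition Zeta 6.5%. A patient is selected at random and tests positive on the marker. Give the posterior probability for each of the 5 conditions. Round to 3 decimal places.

Prior × likelihood for each hypothesis:
  Condition Delta: 0.07 × 0.01 = 0.0007
  Condition Gamma: 0.3 × 0.24 = 0.072
  Condition Beta: 0.26 × 0.018 = 0.00468
  Condition Epsilon: 0.2 × 0.0325 = 0.0065
  Condition Zeta: 0.17 × 0.065 = 0.01105
Total = 0.09493.
P(Condition Delta | marker-positive) = 0.0007/0.09493 ≈ 0.007
P(Condition Gamma | marker-positive) = 0.072/0.09493 ≈ 0.758
P(Condition Beta | marker-positive) = 0.00468/0.09493 ≈ 0.049
P(Condition Epsilon | marker-positive) = 0.0065/0.09493 ≈ 0.068
P(Condition Zeta | marker-positive) = 0.01105/0.09493 ≈ 0.116

Condition Delta 0.007, Condition Gamma 0.758, Condition Beta 0.049, Condition Epsilon 0.068, Condition Zeta 0.116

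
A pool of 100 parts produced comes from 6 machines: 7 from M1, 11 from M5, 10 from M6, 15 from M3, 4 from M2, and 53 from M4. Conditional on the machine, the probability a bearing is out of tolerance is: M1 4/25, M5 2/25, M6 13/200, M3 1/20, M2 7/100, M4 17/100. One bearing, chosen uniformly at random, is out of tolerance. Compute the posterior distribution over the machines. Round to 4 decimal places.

By Bayes' rule, posterior ∝ prior × likelihood:
  M1: 0.07 × 0.16 = 0.0112
  M5: 0.11 × 0.08 = 0.0088
  M6: 0.1 × 0.065 = 0.0065
  M3: 0.15 × 0.05 = 0.0075
  M2: 0.04 × 0.07 = 0.0028
  M4: 0.53 × 0.17 = 0.0901
Total = 0.1269.
P(M1 | oversize) = 0.0112/0.1269 ≈ 0.0883
P(M5 | oversize) = 0.0088/0.1269 ≈ 0.0693
P(M6 | oversize) = 0.0065/0.1269 ≈ 0.0512
P(M3 | oversize) = 0.0075/0.1269 ≈ 0.0591
P(M2 | oversize) = 0.0028/0.1269 ≈ 0.0221
P(M4 | oversize) = 0.0901/0.1269 ≈ 0.7100

M1 0.0883, M5 0.0693, M6 0.0512, M3 0.0591, M2 0.0221, M4 0.7100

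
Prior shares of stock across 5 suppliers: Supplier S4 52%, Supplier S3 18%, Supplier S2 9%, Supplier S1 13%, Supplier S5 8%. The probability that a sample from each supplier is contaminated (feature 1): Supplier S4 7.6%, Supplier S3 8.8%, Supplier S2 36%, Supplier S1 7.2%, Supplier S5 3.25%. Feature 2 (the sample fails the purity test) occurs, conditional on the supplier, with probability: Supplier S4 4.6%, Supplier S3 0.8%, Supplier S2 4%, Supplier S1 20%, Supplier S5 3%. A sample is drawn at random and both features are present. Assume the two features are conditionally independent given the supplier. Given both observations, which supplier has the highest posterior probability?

Prior × likelihood for each hypothesis:
  Supplier S4: 0.52 × 0.076 × 0.046 = 0.00181792
  Supplier S3: 0.18 × 0.088 × 0.008 = 0.00012672
  Supplier S2: 0.09 × 0.36 × 0.04 = 0.001296
  Supplier S1: 0.13 × 0.072 × 0.2 = 0.001872
  Supplier S5: 0.08 × 0.0325 × 0.03 = 0.000078
Sum = 0.00519064.
Largest term belongs to Supplier S1, so Supplier S1 is most probable.

Supplier S1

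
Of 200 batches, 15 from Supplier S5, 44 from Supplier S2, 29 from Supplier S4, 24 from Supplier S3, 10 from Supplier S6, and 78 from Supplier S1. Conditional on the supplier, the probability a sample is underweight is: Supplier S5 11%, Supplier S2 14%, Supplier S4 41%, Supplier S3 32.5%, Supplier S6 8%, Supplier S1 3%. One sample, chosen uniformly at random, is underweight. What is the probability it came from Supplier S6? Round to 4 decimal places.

Prior × likelihood for each hypothesis:
  Supplier S5: 0.075 × 0.11 = 0.00825
  Supplier S2: 0.22 × 0.14 = 0.0308
  Supplier S4: 0.145 × 0.41 = 0.05945
  Supplier S3: 0.12 × 0.325 = 0.039
  Supplier S6: 0.05 × 0.08 = 0.004
  Supplier S1: 0.39 × 0.03 = 0.0117
Sum = 0.1532.
P(Supplier S6 | evidence) = 0.004 / 0.1532 ≈ 0.0261.

0.0261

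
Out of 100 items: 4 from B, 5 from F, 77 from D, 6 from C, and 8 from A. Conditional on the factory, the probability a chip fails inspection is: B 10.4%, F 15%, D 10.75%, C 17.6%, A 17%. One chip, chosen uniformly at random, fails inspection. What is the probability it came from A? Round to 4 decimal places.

Prior × likelihood for each hypothesis:
  B: 0.04 × 0.104 = 0.00416
  F: 0.05 × 0.15 = 0.0075
  D: 0.77 × 0.1075 = 0.082775
  C: 0.06 × 0.176 = 0.01056
  A: 0.08 × 0.17 = 0.0136
Sum = 0.118595.
P(A | evidence) = 0.0136 / 0.118595 ≈ 0.1147.

0.1147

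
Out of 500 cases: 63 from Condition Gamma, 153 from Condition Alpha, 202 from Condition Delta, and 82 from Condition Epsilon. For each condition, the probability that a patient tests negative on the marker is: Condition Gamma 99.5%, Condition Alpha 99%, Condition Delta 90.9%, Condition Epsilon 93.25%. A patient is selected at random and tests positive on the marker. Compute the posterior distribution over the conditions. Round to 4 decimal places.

Condition Gamma 0.0122, Condition Alpha 0.0594, Condition Delta 0.7135, Condition Epsilon 0.2149

Taking complements, P(marker-positive | each) = Condition Gamma 0.005, Condition Alpha 0.01, Condition Delta 0.091, Condition Epsilon 0.0675.
Compute prior × likelihood for every hypothesis:
  Condition Gamma: 0.126 × 0.005 = 0.00063
  Condition Alpha: 0.306 × 0.01 = 0.00306
  Condition Delta: 0.404 × 0.091 = 0.036764
  Condition Epsilon: 0.164 × 0.0675 = 0.01107
Normalizing constant = 0.051524.
P(Condition Gamma | marker-positive) = 0.00063/0.051524 ≈ 0.0122
P(Condition Alpha | marker-positive) = 0.00306/0.051524 ≈ 0.0594
P(Condition Delta | marker-positive) = 0.036764/0.051524 ≈ 0.7135
P(Condition Epsilon | marker-positive) = 0.01107/0.051524 ≈ 0.2149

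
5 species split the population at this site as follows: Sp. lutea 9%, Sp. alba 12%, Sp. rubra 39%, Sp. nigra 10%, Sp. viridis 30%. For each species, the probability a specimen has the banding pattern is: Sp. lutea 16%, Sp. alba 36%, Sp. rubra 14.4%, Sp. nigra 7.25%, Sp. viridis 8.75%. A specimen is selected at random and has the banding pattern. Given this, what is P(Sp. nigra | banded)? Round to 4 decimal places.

Compute prior × likelihood for every hypothesis:
  Sp. lutea: 0.09 × 0.16 = 0.0144
  Sp. alba: 0.12 × 0.36 = 0.0432
  Sp. rubra: 0.39 × 0.144 = 0.05616
  Sp. nigra: 0.1 × 0.0725 = 0.00725
  Sp. viridis: 0.3 × 0.0875 = 0.02625
Sum = 0.14726.
P(Sp. nigra | evidence) = 0.00725 / 0.14726 ≈ 0.0492.

0.0492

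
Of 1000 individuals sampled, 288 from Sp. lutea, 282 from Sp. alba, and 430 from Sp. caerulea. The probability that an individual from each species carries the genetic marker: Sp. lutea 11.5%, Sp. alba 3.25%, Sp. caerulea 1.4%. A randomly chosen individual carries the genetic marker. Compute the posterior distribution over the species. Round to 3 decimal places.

Sp. lutea 0.686, Sp. alba 0.190, Sp. caerulea 0.125

By Bayes' rule, posterior ∝ prior × likelihood:
  Sp. lutea: 0.288 × 0.115 = 0.03312
  Sp. alba: 0.282 × 0.0325 = 0.009165
  Sp. caerulea: 0.43 × 0.014 = 0.00602
Sum = 0.048305.
P(Sp. lutea | marker) = 0.03312/0.048305 ≈ 0.686
P(Sp. alba | marker) = 0.009165/0.048305 ≈ 0.190
P(Sp. caerulea | marker) = 0.00602/0.048305 ≈ 0.125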